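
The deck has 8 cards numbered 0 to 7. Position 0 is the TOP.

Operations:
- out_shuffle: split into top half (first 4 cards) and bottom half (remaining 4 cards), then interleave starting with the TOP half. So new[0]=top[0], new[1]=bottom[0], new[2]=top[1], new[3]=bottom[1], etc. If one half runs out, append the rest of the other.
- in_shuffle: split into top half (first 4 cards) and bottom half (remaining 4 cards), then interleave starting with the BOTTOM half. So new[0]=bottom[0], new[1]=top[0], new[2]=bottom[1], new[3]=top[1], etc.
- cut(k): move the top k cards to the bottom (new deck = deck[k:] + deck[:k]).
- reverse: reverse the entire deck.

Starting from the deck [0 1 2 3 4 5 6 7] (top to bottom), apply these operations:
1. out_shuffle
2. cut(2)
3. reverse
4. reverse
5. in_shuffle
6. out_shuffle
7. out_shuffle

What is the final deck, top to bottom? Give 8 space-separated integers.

After op 1 (out_shuffle): [0 4 1 5 2 6 3 7]
After op 2 (cut(2)): [1 5 2 6 3 7 0 4]
After op 3 (reverse): [4 0 7 3 6 2 5 1]
After op 4 (reverse): [1 5 2 6 3 7 0 4]
After op 5 (in_shuffle): [3 1 7 5 0 2 4 6]
After op 6 (out_shuffle): [3 0 1 2 7 4 5 6]
After op 7 (out_shuffle): [3 7 0 4 1 5 2 6]

Answer: 3 7 0 4 1 5 2 6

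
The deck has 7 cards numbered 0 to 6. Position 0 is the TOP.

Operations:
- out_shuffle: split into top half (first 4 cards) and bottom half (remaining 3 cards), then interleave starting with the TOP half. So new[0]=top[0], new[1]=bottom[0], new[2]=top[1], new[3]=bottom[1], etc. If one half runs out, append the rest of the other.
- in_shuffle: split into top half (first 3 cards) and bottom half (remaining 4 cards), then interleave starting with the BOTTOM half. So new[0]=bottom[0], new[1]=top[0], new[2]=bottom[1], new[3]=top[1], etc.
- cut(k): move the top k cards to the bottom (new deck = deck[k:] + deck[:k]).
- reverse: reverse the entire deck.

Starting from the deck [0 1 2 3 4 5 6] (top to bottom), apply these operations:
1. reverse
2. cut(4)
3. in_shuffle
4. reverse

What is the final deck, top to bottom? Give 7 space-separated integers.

After op 1 (reverse): [6 5 4 3 2 1 0]
After op 2 (cut(4)): [2 1 0 6 5 4 3]
After op 3 (in_shuffle): [6 2 5 1 4 0 3]
After op 4 (reverse): [3 0 4 1 5 2 6]

Answer: 3 0 4 1 5 2 6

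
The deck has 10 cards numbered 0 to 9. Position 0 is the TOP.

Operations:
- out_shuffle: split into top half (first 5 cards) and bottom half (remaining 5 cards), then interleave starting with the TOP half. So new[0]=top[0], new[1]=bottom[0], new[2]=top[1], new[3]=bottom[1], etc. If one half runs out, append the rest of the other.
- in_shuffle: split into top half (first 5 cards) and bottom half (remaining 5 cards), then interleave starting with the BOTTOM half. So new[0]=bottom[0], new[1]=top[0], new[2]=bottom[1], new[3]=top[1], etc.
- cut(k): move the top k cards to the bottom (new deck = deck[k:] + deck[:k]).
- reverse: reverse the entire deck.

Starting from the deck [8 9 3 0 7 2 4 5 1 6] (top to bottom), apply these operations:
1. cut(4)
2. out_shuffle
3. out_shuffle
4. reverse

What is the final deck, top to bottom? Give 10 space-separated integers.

After op 1 (cut(4)): [7 2 4 5 1 6 8 9 3 0]
After op 2 (out_shuffle): [7 6 2 8 4 9 5 3 1 0]
After op 3 (out_shuffle): [7 9 6 5 2 3 8 1 4 0]
After op 4 (reverse): [0 4 1 8 3 2 5 6 9 7]

Answer: 0 4 1 8 3 2 5 6 9 7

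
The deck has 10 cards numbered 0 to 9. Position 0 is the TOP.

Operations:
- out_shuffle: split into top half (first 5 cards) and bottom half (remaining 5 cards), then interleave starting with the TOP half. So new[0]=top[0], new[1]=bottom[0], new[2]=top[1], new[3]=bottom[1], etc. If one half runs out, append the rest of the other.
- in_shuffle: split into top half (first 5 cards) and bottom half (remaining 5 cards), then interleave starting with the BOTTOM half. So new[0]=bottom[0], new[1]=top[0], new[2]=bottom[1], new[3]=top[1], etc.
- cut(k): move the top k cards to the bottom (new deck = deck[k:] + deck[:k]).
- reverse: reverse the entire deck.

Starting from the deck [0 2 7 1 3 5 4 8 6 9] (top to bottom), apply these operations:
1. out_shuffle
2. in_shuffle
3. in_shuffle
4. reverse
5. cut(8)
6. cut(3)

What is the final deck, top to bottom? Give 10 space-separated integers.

After op 1 (out_shuffle): [0 5 2 4 7 8 1 6 3 9]
After op 2 (in_shuffle): [8 0 1 5 6 2 3 4 9 7]
After op 3 (in_shuffle): [2 8 3 0 4 1 9 5 7 6]
After op 4 (reverse): [6 7 5 9 1 4 0 3 8 2]
After op 5 (cut(8)): [8 2 6 7 5 9 1 4 0 3]
After op 6 (cut(3)): [7 5 9 1 4 0 3 8 2 6]

Answer: 7 5 9 1 4 0 3 8 2 6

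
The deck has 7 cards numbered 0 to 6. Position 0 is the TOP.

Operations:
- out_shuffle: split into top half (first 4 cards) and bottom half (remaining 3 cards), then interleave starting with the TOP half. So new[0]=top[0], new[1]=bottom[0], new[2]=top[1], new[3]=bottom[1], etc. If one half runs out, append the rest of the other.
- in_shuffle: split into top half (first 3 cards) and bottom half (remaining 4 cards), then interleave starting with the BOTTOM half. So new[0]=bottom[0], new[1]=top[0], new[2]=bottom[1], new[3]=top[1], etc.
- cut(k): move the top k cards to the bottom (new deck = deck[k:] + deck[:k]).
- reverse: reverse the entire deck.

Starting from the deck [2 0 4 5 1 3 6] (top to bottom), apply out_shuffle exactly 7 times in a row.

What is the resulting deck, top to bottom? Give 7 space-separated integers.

Answer: 2 1 0 3 4 6 5

Derivation:
After op 1 (out_shuffle): [2 1 0 3 4 6 5]
After op 2 (out_shuffle): [2 4 1 6 0 5 3]
After op 3 (out_shuffle): [2 0 4 5 1 3 6]
After op 4 (out_shuffle): [2 1 0 3 4 6 5]
After op 5 (out_shuffle): [2 4 1 6 0 5 3]
After op 6 (out_shuffle): [2 0 4 5 1 3 6]
After op 7 (out_shuffle): [2 1 0 3 4 6 5]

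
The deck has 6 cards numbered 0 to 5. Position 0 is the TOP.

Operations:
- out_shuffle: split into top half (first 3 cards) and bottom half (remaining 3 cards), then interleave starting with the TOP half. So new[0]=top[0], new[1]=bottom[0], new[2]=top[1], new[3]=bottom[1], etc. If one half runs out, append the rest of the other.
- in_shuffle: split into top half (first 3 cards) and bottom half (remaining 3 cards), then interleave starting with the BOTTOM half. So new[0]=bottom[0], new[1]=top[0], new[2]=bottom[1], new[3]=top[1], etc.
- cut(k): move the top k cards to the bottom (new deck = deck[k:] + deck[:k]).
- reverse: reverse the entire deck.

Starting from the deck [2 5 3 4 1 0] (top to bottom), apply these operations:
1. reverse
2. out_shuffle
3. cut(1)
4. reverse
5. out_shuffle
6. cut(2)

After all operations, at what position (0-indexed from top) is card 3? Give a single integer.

After op 1 (reverse): [0 1 4 3 5 2]
After op 2 (out_shuffle): [0 3 1 5 4 2]
After op 3 (cut(1)): [3 1 5 4 2 0]
After op 4 (reverse): [0 2 4 5 1 3]
After op 5 (out_shuffle): [0 5 2 1 4 3]
After op 6 (cut(2)): [2 1 4 3 0 5]
Card 3 is at position 3.

Answer: 3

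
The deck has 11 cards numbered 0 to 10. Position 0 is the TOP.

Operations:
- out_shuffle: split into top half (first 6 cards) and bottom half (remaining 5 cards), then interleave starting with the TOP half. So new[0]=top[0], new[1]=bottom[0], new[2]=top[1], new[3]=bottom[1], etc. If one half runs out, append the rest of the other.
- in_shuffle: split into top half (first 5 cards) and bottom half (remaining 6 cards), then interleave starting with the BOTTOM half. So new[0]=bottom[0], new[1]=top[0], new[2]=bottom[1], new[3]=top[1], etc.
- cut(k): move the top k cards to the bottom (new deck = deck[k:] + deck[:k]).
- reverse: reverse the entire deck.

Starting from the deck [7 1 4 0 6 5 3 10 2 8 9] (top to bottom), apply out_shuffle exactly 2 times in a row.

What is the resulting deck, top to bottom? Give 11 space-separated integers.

After op 1 (out_shuffle): [7 3 1 10 4 2 0 8 6 9 5]
After op 2 (out_shuffle): [7 0 3 8 1 6 10 9 4 5 2]

Answer: 7 0 3 8 1 6 10 9 4 5 2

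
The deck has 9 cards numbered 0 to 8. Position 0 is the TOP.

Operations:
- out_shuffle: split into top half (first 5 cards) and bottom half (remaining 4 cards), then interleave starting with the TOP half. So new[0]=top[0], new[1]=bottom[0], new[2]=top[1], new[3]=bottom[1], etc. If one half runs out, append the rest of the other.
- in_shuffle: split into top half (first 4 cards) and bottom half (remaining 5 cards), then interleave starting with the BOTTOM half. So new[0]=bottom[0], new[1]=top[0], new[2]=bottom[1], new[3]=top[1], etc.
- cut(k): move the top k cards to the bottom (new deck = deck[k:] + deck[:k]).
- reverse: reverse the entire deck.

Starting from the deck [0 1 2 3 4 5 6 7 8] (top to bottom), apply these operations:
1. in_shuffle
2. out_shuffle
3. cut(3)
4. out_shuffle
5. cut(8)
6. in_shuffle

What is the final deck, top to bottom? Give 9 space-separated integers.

Answer: 4 8 3 7 2 6 1 5 0

Derivation:
After op 1 (in_shuffle): [4 0 5 1 6 2 7 3 8]
After op 2 (out_shuffle): [4 2 0 7 5 3 1 8 6]
After op 3 (cut(3)): [7 5 3 1 8 6 4 2 0]
After op 4 (out_shuffle): [7 6 5 4 3 2 1 0 8]
After op 5 (cut(8)): [8 7 6 5 4 3 2 1 0]
After op 6 (in_shuffle): [4 8 3 7 2 6 1 5 0]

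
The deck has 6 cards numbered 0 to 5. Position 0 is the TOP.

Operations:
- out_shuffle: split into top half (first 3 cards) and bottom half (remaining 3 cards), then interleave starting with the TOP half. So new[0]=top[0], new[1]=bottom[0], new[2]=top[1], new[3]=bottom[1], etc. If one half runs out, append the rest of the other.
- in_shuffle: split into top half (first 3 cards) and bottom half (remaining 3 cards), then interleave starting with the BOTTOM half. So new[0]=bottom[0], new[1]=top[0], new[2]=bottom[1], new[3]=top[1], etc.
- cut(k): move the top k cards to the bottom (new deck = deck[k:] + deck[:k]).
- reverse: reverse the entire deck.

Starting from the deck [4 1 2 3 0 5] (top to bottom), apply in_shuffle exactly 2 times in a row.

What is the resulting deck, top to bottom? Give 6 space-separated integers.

After op 1 (in_shuffle): [3 4 0 1 5 2]
After op 2 (in_shuffle): [1 3 5 4 2 0]

Answer: 1 3 5 4 2 0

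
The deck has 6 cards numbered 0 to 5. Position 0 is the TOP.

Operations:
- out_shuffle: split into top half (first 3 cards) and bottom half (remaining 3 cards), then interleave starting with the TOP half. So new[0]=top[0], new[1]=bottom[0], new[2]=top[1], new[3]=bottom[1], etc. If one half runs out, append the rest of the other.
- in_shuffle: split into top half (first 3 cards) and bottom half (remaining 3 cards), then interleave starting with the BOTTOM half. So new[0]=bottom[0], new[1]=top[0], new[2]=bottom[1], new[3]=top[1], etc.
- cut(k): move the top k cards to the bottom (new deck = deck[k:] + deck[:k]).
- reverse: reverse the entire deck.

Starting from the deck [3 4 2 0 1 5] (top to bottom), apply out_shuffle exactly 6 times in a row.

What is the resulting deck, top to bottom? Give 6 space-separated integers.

Answer: 3 1 0 2 4 5

Derivation:
After op 1 (out_shuffle): [3 0 4 1 2 5]
After op 2 (out_shuffle): [3 1 0 2 4 5]
After op 3 (out_shuffle): [3 2 1 4 0 5]
After op 4 (out_shuffle): [3 4 2 0 1 5]
After op 5 (out_shuffle): [3 0 4 1 2 5]
After op 6 (out_shuffle): [3 1 0 2 4 5]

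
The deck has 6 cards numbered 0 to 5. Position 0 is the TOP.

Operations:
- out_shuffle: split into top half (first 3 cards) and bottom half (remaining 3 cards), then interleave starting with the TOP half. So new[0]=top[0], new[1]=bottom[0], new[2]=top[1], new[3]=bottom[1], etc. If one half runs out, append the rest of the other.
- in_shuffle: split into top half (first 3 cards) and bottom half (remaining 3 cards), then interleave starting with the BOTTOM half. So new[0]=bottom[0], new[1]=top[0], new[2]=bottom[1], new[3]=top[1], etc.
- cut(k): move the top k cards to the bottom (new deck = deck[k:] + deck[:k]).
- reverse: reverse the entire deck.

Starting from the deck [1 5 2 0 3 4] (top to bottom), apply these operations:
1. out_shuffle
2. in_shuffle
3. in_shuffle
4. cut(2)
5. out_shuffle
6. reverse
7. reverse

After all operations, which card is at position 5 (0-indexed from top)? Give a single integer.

After op 1 (out_shuffle): [1 0 5 3 2 4]
After op 2 (in_shuffle): [3 1 2 0 4 5]
After op 3 (in_shuffle): [0 3 4 1 5 2]
After op 4 (cut(2)): [4 1 5 2 0 3]
After op 5 (out_shuffle): [4 2 1 0 5 3]
After op 6 (reverse): [3 5 0 1 2 4]
After op 7 (reverse): [4 2 1 0 5 3]
Position 5: card 3.

Answer: 3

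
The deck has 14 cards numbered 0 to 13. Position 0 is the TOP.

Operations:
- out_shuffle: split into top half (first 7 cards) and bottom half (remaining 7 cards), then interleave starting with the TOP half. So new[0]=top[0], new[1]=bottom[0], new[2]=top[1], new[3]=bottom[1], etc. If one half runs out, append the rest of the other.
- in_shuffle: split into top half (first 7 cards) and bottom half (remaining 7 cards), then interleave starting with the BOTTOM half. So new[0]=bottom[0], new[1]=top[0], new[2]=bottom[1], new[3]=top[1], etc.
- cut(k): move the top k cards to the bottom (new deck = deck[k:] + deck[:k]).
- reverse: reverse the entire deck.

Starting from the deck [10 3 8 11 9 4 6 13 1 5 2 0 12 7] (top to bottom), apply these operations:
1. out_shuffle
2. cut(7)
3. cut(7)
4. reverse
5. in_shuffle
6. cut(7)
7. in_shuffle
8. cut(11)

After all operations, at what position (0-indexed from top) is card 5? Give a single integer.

Answer: 7

Derivation:
After op 1 (out_shuffle): [10 13 3 1 8 5 11 2 9 0 4 12 6 7]
After op 2 (cut(7)): [2 9 0 4 12 6 7 10 13 3 1 8 5 11]
After op 3 (cut(7)): [10 13 3 1 8 5 11 2 9 0 4 12 6 7]
After op 4 (reverse): [7 6 12 4 0 9 2 11 5 8 1 3 13 10]
After op 5 (in_shuffle): [11 7 5 6 8 12 1 4 3 0 13 9 10 2]
After op 6 (cut(7)): [4 3 0 13 9 10 2 11 7 5 6 8 12 1]
After op 7 (in_shuffle): [11 4 7 3 5 0 6 13 8 9 12 10 1 2]
After op 8 (cut(11)): [10 1 2 11 4 7 3 5 0 6 13 8 9 12]
Card 5 is at position 7.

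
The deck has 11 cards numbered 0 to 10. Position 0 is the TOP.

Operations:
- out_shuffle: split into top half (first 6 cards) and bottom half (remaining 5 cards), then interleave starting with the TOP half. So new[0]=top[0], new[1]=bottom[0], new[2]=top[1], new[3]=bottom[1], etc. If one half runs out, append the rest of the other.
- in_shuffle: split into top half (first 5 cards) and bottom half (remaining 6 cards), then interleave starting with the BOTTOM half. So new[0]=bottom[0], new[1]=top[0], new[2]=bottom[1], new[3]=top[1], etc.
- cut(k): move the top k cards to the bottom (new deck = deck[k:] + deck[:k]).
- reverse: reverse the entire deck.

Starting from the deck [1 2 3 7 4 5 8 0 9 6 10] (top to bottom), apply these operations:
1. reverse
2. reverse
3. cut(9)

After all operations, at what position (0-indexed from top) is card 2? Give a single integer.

After op 1 (reverse): [10 6 9 0 8 5 4 7 3 2 1]
After op 2 (reverse): [1 2 3 7 4 5 8 0 9 6 10]
After op 3 (cut(9)): [6 10 1 2 3 7 4 5 8 0 9]
Card 2 is at position 3.

Answer: 3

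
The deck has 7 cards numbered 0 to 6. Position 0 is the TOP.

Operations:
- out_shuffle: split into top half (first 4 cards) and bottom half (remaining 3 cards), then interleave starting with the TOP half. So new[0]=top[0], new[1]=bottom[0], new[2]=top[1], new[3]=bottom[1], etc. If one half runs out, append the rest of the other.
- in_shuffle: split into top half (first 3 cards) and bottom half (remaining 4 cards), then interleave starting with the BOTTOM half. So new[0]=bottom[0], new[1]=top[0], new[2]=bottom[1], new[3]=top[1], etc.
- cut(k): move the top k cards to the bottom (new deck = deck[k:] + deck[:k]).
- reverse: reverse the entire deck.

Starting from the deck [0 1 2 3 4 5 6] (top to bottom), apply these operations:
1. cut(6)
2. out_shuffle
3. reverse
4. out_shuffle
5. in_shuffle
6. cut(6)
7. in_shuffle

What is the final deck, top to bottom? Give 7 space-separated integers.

Answer: 1 4 0 3 6 2 5

Derivation:
After op 1 (cut(6)): [6 0 1 2 3 4 5]
After op 2 (out_shuffle): [6 3 0 4 1 5 2]
After op 3 (reverse): [2 5 1 4 0 3 6]
After op 4 (out_shuffle): [2 0 5 3 1 6 4]
After op 5 (in_shuffle): [3 2 1 0 6 5 4]
After op 6 (cut(6)): [4 3 2 1 0 6 5]
After op 7 (in_shuffle): [1 4 0 3 6 2 5]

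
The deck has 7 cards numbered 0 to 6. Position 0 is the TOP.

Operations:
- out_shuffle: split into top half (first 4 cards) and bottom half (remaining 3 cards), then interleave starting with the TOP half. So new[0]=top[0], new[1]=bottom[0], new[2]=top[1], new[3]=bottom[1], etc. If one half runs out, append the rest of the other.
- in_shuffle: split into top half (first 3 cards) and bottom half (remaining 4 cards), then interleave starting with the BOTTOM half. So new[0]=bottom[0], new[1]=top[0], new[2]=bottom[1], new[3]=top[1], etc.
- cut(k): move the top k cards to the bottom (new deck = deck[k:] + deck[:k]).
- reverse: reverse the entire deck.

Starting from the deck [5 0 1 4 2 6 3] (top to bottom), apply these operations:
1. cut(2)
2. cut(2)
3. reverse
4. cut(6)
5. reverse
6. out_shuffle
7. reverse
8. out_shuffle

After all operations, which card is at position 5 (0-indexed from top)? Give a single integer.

Answer: 6

Derivation:
After op 1 (cut(2)): [1 4 2 6 3 5 0]
After op 2 (cut(2)): [2 6 3 5 0 1 4]
After op 3 (reverse): [4 1 0 5 3 6 2]
After op 4 (cut(6)): [2 4 1 0 5 3 6]
After op 5 (reverse): [6 3 5 0 1 4 2]
After op 6 (out_shuffle): [6 1 3 4 5 2 0]
After op 7 (reverse): [0 2 5 4 3 1 6]
After op 8 (out_shuffle): [0 3 2 1 5 6 4]
Position 5: card 6.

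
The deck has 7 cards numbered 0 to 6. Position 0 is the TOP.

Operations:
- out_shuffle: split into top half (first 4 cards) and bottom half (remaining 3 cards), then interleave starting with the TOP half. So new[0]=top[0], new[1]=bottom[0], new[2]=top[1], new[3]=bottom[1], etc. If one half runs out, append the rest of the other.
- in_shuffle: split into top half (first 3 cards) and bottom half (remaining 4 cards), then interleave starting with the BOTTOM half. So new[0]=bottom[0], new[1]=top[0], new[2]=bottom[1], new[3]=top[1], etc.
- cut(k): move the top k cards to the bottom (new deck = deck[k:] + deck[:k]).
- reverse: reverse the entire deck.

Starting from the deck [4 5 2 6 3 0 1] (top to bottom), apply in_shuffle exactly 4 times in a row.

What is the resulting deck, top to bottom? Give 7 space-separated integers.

After op 1 (in_shuffle): [6 4 3 5 0 2 1]
After op 2 (in_shuffle): [5 6 0 4 2 3 1]
After op 3 (in_shuffle): [4 5 2 6 3 0 1]
After op 4 (in_shuffle): [6 4 3 5 0 2 1]

Answer: 6 4 3 5 0 2 1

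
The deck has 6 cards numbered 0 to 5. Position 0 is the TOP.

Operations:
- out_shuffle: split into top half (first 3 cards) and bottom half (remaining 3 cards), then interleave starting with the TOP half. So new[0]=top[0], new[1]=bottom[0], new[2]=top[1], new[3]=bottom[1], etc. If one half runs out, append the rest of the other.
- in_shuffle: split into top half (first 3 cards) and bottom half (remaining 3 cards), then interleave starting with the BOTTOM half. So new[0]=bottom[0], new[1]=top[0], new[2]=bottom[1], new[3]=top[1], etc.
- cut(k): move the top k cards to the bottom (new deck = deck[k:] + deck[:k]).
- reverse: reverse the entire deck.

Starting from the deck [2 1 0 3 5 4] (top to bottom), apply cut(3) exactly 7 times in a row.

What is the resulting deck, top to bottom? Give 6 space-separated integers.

After op 1 (cut(3)): [3 5 4 2 1 0]
After op 2 (cut(3)): [2 1 0 3 5 4]
After op 3 (cut(3)): [3 5 4 2 1 0]
After op 4 (cut(3)): [2 1 0 3 5 4]
After op 5 (cut(3)): [3 5 4 2 1 0]
After op 6 (cut(3)): [2 1 0 3 5 4]
After op 7 (cut(3)): [3 5 4 2 1 0]

Answer: 3 5 4 2 1 0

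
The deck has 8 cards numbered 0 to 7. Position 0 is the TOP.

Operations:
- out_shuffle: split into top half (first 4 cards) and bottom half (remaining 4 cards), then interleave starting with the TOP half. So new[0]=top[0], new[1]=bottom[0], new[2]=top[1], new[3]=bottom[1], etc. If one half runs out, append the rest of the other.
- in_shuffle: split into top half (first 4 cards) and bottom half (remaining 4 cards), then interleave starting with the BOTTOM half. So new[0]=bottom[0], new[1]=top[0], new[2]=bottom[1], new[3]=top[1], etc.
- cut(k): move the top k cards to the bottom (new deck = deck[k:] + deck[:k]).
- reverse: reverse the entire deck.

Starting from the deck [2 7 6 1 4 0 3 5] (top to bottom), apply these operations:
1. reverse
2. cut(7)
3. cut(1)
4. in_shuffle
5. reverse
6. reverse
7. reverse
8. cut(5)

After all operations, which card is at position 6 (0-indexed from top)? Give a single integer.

Answer: 7

Derivation:
After op 1 (reverse): [5 3 0 4 1 6 7 2]
After op 2 (cut(7)): [2 5 3 0 4 1 6 7]
After op 3 (cut(1)): [5 3 0 4 1 6 7 2]
After op 4 (in_shuffle): [1 5 6 3 7 0 2 4]
After op 5 (reverse): [4 2 0 7 3 6 5 1]
After op 6 (reverse): [1 5 6 3 7 0 2 4]
After op 7 (reverse): [4 2 0 7 3 6 5 1]
After op 8 (cut(5)): [6 5 1 4 2 0 7 3]
Position 6: card 7.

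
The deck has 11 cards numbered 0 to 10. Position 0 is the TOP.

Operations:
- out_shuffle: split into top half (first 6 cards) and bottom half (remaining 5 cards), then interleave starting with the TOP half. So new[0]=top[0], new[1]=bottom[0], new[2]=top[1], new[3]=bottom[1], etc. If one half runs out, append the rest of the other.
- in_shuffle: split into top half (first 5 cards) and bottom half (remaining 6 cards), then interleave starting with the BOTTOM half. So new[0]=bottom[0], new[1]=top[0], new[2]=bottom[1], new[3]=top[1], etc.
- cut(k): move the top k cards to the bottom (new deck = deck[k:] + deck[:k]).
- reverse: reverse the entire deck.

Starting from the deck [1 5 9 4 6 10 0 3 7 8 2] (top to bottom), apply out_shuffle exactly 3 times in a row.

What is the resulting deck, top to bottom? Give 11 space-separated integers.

Answer: 1 3 4 2 0 9 8 10 5 7 6

Derivation:
After op 1 (out_shuffle): [1 0 5 3 9 7 4 8 6 2 10]
After op 2 (out_shuffle): [1 4 0 8 5 6 3 2 9 10 7]
After op 3 (out_shuffle): [1 3 4 2 0 9 8 10 5 7 6]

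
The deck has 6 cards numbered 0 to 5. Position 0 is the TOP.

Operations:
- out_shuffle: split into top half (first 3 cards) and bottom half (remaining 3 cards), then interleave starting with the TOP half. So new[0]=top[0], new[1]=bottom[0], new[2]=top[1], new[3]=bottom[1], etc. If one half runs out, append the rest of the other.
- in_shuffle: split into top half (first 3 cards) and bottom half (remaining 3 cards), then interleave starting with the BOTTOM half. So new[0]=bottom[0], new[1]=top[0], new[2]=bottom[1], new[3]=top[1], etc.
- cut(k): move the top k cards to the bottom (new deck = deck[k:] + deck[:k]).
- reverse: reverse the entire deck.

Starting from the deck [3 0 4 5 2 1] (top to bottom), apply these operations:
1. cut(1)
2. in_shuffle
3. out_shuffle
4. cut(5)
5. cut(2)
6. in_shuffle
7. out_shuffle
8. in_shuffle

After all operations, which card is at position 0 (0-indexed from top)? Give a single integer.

After op 1 (cut(1)): [0 4 5 2 1 3]
After op 2 (in_shuffle): [2 0 1 4 3 5]
After op 3 (out_shuffle): [2 4 0 3 1 5]
After op 4 (cut(5)): [5 2 4 0 3 1]
After op 5 (cut(2)): [4 0 3 1 5 2]
After op 6 (in_shuffle): [1 4 5 0 2 3]
After op 7 (out_shuffle): [1 0 4 2 5 3]
After op 8 (in_shuffle): [2 1 5 0 3 4]
Position 0: card 2.

Answer: 2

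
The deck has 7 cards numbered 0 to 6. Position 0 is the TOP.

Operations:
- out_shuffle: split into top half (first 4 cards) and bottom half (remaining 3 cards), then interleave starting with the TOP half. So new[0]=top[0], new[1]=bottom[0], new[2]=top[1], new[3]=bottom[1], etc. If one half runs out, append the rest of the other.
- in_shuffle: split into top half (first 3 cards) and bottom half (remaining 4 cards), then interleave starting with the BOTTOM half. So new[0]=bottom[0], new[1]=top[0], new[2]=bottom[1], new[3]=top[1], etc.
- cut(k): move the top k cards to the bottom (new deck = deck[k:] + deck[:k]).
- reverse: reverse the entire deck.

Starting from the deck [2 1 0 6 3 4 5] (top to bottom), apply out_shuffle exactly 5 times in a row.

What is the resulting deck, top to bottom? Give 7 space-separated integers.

Answer: 2 0 3 5 1 6 4

Derivation:
After op 1 (out_shuffle): [2 3 1 4 0 5 6]
After op 2 (out_shuffle): [2 0 3 5 1 6 4]
After op 3 (out_shuffle): [2 1 0 6 3 4 5]
After op 4 (out_shuffle): [2 3 1 4 0 5 6]
After op 5 (out_shuffle): [2 0 3 5 1 6 4]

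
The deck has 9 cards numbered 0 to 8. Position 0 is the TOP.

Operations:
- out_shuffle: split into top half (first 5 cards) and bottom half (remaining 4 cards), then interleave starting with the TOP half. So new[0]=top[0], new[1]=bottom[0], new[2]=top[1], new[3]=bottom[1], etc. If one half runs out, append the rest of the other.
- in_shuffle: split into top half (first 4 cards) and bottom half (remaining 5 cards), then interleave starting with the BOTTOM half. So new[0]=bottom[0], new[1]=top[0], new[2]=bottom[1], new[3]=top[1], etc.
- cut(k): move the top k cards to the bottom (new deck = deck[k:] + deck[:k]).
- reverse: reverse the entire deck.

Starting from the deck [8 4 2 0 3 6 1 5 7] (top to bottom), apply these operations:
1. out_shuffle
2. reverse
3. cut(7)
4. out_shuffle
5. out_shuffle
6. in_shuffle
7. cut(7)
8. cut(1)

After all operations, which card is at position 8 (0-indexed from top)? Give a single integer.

After op 1 (out_shuffle): [8 6 4 1 2 5 0 7 3]
After op 2 (reverse): [3 7 0 5 2 1 4 6 8]
After op 3 (cut(7)): [6 8 3 7 0 5 2 1 4]
After op 4 (out_shuffle): [6 5 8 2 3 1 7 4 0]
After op 5 (out_shuffle): [6 1 5 7 8 4 2 0 3]
After op 6 (in_shuffle): [8 6 4 1 2 5 0 7 3]
After op 7 (cut(7)): [7 3 8 6 4 1 2 5 0]
After op 8 (cut(1)): [3 8 6 4 1 2 5 0 7]
Position 8: card 7.

Answer: 7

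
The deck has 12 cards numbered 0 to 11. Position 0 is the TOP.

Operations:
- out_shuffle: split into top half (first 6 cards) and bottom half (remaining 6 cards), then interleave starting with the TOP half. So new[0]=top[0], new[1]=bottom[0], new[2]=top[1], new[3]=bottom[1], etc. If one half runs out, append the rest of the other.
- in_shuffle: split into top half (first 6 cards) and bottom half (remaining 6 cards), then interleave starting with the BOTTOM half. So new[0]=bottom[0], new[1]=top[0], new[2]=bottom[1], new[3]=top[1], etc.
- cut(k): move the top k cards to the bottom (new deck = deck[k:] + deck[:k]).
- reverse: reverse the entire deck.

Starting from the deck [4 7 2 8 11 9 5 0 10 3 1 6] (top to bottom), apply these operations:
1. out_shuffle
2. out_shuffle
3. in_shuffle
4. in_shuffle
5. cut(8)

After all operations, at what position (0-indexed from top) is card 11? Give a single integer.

Answer: 2

Derivation:
After op 1 (out_shuffle): [4 5 7 0 2 10 8 3 11 1 9 6]
After op 2 (out_shuffle): [4 8 5 3 7 11 0 1 2 9 10 6]
After op 3 (in_shuffle): [0 4 1 8 2 5 9 3 10 7 6 11]
After op 4 (in_shuffle): [9 0 3 4 10 1 7 8 6 2 11 5]
After op 5 (cut(8)): [6 2 11 5 9 0 3 4 10 1 7 8]
Card 11 is at position 2.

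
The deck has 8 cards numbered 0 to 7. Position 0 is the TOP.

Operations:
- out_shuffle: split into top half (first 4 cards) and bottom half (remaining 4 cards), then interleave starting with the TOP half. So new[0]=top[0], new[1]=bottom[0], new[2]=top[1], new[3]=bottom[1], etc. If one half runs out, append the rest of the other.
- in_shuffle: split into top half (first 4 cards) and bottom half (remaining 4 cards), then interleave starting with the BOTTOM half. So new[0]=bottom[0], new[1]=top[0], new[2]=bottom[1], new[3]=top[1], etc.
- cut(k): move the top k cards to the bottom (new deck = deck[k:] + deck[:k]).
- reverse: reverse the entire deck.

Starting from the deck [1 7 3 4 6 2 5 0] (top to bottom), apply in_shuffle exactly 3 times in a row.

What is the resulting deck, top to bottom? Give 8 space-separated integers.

After op 1 (in_shuffle): [6 1 2 7 5 3 0 4]
After op 2 (in_shuffle): [5 6 3 1 0 2 4 7]
After op 3 (in_shuffle): [0 5 2 6 4 3 7 1]

Answer: 0 5 2 6 4 3 7 1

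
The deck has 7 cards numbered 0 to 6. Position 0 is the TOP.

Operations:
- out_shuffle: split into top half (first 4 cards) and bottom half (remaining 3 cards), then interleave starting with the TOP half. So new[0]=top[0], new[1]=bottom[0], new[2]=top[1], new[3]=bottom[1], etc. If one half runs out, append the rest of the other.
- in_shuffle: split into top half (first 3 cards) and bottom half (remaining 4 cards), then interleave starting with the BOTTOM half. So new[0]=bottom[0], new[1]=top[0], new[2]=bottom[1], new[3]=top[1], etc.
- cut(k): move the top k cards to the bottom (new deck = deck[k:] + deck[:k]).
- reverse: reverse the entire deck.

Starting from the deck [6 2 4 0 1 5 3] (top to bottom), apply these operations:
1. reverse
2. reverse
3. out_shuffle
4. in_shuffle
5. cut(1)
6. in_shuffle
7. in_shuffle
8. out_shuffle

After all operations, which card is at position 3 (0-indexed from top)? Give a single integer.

After op 1 (reverse): [3 5 1 0 4 2 6]
After op 2 (reverse): [6 2 4 0 1 5 3]
After op 3 (out_shuffle): [6 1 2 5 4 3 0]
After op 4 (in_shuffle): [5 6 4 1 3 2 0]
After op 5 (cut(1)): [6 4 1 3 2 0 5]
After op 6 (in_shuffle): [3 6 2 4 0 1 5]
After op 7 (in_shuffle): [4 3 0 6 1 2 5]
After op 8 (out_shuffle): [4 1 3 2 0 5 6]
Position 3: card 2.

Answer: 2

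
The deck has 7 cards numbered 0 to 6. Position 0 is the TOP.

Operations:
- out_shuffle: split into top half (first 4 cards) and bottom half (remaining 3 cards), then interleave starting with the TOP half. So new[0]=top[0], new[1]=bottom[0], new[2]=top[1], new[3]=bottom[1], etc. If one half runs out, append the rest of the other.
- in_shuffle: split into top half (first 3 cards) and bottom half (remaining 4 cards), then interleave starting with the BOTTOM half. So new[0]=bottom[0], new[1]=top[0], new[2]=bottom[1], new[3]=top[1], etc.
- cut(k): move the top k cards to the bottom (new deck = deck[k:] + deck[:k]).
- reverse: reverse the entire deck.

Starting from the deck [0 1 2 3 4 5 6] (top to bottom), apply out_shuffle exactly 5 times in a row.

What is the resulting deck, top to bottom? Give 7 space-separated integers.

Answer: 0 2 4 6 1 3 5

Derivation:
After op 1 (out_shuffle): [0 4 1 5 2 6 3]
After op 2 (out_shuffle): [0 2 4 6 1 3 5]
After op 3 (out_shuffle): [0 1 2 3 4 5 6]
After op 4 (out_shuffle): [0 4 1 5 2 6 3]
After op 5 (out_shuffle): [0 2 4 6 1 3 5]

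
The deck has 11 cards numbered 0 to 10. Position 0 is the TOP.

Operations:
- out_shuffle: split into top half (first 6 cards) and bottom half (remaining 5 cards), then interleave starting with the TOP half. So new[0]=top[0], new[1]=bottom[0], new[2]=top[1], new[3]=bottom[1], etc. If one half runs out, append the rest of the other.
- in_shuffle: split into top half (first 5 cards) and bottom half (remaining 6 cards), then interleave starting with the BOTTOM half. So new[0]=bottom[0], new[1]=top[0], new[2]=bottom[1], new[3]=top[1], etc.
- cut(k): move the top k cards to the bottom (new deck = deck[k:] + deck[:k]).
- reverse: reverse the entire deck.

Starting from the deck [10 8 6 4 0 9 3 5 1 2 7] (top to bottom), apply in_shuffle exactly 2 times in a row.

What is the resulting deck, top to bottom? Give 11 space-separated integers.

After op 1 (in_shuffle): [9 10 3 8 5 6 1 4 2 0 7]
After op 2 (in_shuffle): [6 9 1 10 4 3 2 8 0 5 7]

Answer: 6 9 1 10 4 3 2 8 0 5 7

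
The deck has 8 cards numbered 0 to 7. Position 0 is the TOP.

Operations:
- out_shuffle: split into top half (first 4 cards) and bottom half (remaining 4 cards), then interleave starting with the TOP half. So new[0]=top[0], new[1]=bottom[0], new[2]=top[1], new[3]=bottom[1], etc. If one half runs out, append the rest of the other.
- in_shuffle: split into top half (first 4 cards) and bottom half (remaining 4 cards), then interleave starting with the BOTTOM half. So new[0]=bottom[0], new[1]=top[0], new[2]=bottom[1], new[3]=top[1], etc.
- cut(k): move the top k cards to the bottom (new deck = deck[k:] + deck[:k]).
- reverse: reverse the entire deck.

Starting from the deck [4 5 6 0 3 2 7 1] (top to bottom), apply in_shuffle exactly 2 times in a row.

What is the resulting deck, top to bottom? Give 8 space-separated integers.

Answer: 7 3 6 4 1 2 0 5

Derivation:
After op 1 (in_shuffle): [3 4 2 5 7 6 1 0]
After op 2 (in_shuffle): [7 3 6 4 1 2 0 5]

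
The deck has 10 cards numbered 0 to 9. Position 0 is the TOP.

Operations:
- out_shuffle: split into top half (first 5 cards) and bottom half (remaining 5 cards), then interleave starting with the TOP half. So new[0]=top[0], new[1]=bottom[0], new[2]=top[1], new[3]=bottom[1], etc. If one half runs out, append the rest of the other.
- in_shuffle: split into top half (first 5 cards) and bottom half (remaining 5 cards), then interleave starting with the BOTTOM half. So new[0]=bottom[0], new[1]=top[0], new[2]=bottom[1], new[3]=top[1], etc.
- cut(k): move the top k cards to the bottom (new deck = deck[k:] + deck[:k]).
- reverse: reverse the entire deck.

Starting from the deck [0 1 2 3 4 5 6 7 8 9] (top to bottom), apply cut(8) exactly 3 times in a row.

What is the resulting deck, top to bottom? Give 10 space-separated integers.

After op 1 (cut(8)): [8 9 0 1 2 3 4 5 6 7]
After op 2 (cut(8)): [6 7 8 9 0 1 2 3 4 5]
After op 3 (cut(8)): [4 5 6 7 8 9 0 1 2 3]

Answer: 4 5 6 7 8 9 0 1 2 3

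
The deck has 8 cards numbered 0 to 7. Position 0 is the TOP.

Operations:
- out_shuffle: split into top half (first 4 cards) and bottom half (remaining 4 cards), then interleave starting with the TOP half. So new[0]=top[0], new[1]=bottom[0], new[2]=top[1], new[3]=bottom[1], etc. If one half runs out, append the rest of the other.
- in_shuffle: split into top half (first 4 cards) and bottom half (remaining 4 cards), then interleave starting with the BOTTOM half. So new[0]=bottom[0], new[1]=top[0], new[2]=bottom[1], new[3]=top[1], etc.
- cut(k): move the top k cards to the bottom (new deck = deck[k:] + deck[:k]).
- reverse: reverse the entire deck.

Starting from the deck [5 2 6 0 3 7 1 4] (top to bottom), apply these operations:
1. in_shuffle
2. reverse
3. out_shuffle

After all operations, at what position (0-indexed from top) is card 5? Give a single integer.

Answer: 5

Derivation:
After op 1 (in_shuffle): [3 5 7 2 1 6 4 0]
After op 2 (reverse): [0 4 6 1 2 7 5 3]
After op 3 (out_shuffle): [0 2 4 7 6 5 1 3]
Card 5 is at position 5.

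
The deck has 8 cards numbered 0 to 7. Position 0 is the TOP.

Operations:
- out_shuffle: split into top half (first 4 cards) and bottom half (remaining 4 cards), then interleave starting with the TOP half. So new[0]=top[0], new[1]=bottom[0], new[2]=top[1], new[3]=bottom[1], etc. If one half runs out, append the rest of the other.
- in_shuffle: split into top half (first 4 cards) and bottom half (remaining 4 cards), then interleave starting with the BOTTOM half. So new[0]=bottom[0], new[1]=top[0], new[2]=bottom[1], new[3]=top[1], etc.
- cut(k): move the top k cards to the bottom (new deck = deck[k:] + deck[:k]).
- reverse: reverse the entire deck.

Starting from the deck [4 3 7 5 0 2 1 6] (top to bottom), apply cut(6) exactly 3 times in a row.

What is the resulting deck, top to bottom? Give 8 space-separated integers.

After op 1 (cut(6)): [1 6 4 3 7 5 0 2]
After op 2 (cut(6)): [0 2 1 6 4 3 7 5]
After op 3 (cut(6)): [7 5 0 2 1 6 4 3]

Answer: 7 5 0 2 1 6 4 3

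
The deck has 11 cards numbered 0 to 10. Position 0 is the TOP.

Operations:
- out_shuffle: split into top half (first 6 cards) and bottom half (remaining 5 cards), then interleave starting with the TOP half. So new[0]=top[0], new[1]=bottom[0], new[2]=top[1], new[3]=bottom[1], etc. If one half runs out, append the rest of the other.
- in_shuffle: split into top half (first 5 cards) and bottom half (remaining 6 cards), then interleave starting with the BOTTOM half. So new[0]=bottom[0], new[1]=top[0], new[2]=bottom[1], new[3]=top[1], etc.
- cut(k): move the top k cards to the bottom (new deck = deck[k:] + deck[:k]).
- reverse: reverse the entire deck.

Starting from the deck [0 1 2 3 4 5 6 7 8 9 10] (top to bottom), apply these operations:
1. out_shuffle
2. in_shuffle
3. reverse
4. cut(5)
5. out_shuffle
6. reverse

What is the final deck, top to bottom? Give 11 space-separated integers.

After op 1 (out_shuffle): [0 6 1 7 2 8 3 9 4 10 5]
After op 2 (in_shuffle): [8 0 3 6 9 1 4 7 10 2 5]
After op 3 (reverse): [5 2 10 7 4 1 9 6 3 0 8]
After op 4 (cut(5)): [1 9 6 3 0 8 5 2 10 7 4]
After op 5 (out_shuffle): [1 5 9 2 6 10 3 7 0 4 8]
After op 6 (reverse): [8 4 0 7 3 10 6 2 9 5 1]

Answer: 8 4 0 7 3 10 6 2 9 5 1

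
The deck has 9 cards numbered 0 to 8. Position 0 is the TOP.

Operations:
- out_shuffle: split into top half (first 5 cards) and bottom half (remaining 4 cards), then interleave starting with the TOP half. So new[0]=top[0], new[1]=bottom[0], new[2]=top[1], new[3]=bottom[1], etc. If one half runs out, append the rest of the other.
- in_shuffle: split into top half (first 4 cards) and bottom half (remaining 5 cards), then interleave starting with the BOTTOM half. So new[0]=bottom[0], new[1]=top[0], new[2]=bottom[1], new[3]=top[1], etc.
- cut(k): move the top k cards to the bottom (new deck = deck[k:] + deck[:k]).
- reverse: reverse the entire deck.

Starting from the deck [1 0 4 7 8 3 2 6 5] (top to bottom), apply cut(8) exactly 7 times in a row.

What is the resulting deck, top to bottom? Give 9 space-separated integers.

Answer: 4 7 8 3 2 6 5 1 0

Derivation:
After op 1 (cut(8)): [5 1 0 4 7 8 3 2 6]
After op 2 (cut(8)): [6 5 1 0 4 7 8 3 2]
After op 3 (cut(8)): [2 6 5 1 0 4 7 8 3]
After op 4 (cut(8)): [3 2 6 5 1 0 4 7 8]
After op 5 (cut(8)): [8 3 2 6 5 1 0 4 7]
After op 6 (cut(8)): [7 8 3 2 6 5 1 0 4]
After op 7 (cut(8)): [4 7 8 3 2 6 5 1 0]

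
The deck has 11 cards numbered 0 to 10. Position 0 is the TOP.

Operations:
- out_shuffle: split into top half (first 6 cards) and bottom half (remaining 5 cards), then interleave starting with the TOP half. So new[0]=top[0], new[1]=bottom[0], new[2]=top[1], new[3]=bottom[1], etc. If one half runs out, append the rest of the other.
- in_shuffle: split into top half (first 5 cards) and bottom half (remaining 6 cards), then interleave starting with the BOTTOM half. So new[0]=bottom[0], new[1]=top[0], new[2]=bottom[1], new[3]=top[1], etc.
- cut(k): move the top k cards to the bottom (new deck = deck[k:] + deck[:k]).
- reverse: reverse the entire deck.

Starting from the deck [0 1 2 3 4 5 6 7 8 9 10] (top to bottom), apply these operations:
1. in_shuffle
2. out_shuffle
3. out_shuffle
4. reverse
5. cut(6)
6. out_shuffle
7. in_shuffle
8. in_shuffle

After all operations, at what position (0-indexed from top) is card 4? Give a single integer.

After op 1 (in_shuffle): [5 0 6 1 7 2 8 3 9 4 10]
After op 2 (out_shuffle): [5 8 0 3 6 9 1 4 7 10 2]
After op 3 (out_shuffle): [5 1 8 4 0 7 3 10 6 2 9]
After op 4 (reverse): [9 2 6 10 3 7 0 4 8 1 5]
After op 5 (cut(6)): [0 4 8 1 5 9 2 6 10 3 7]
After op 6 (out_shuffle): [0 2 4 6 8 10 1 3 5 7 9]
After op 7 (in_shuffle): [10 0 1 2 3 4 5 6 7 8 9]
After op 8 (in_shuffle): [4 10 5 0 6 1 7 2 8 3 9]
Card 4 is at position 0.

Answer: 0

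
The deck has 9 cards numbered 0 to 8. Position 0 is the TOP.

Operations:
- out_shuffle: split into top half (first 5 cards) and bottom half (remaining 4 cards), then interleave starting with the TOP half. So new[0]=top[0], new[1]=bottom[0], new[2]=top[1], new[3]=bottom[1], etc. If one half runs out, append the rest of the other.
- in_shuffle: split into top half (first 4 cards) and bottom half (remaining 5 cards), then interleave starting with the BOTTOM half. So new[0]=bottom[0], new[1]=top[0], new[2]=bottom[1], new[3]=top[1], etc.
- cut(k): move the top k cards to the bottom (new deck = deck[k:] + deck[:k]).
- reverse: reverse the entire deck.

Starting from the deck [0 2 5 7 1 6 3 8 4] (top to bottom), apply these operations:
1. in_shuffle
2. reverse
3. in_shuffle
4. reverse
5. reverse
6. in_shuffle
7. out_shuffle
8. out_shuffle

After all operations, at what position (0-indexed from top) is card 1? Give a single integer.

Answer: 5

Derivation:
After op 1 (in_shuffle): [1 0 6 2 3 5 8 7 4]
After op 2 (reverse): [4 7 8 5 3 2 6 0 1]
After op 3 (in_shuffle): [3 4 2 7 6 8 0 5 1]
After op 4 (reverse): [1 5 0 8 6 7 2 4 3]
After op 5 (reverse): [3 4 2 7 6 8 0 5 1]
After op 6 (in_shuffle): [6 3 8 4 0 2 5 7 1]
After op 7 (out_shuffle): [6 2 3 5 8 7 4 1 0]
After op 8 (out_shuffle): [6 7 2 4 3 1 5 0 8]
Card 1 is at position 5.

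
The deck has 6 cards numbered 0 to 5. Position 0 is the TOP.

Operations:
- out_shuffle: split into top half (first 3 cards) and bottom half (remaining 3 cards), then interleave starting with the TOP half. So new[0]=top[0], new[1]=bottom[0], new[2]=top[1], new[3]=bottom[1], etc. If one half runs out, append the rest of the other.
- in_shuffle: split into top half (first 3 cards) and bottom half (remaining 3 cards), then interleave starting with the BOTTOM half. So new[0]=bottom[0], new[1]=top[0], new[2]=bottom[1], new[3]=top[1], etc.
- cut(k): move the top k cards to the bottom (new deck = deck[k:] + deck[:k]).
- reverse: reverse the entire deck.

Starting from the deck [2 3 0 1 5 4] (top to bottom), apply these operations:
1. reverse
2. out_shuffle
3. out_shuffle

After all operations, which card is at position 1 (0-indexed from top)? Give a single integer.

After op 1 (reverse): [4 5 1 0 3 2]
After op 2 (out_shuffle): [4 0 5 3 1 2]
After op 3 (out_shuffle): [4 3 0 1 5 2]
Position 1: card 3.

Answer: 3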